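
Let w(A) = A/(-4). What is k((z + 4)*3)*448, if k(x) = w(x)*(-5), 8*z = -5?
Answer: 5670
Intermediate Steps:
z = -5/8 (z = (1/8)*(-5) = -5/8 ≈ -0.62500)
w(A) = -A/4 (w(A) = A*(-1/4) = -A/4)
k(x) = 5*x/4 (k(x) = -x/4*(-5) = 5*x/4)
k((z + 4)*3)*448 = (5*((-5/8 + 4)*3)/4)*448 = (5*((27/8)*3)/4)*448 = ((5/4)*(81/8))*448 = (405/32)*448 = 5670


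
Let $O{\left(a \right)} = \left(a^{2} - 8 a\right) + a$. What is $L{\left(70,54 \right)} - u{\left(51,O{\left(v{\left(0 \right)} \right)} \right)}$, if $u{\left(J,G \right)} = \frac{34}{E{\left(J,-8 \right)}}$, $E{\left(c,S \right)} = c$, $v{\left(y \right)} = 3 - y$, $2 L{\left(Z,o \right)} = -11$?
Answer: $- \frac{37}{6} \approx -6.1667$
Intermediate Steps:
$L{\left(Z,o \right)} = - \frac{11}{2}$ ($L{\left(Z,o \right)} = \frac{1}{2} \left(-11\right) = - \frac{11}{2}$)
$O{\left(a \right)} = a^{2} - 7 a$
$u{\left(J,G \right)} = \frac{34}{J}$
$L{\left(70,54 \right)} - u{\left(51,O{\left(v{\left(0 \right)} \right)} \right)} = - \frac{11}{2} - \frac{34}{51} = - \frac{11}{2} - 34 \cdot \frac{1}{51} = - \frac{11}{2} - \frac{2}{3} = - \frac{37}{6}$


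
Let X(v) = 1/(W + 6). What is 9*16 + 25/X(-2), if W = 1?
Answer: 319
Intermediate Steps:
X(v) = ⅐ (X(v) = 1/(1 + 6) = 1/7 = ⅐)
9*16 + 25/X(-2) = 9*16 + 25/(⅐) = 144 + 25*7 = 144 + 175 = 319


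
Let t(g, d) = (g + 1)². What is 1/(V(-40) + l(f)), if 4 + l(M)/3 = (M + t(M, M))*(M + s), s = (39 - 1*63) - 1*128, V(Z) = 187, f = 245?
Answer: 1/16952494 ≈ 5.8988e-8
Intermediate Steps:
t(g, d) = (1 + g)²
s = -152 (s = (39 - 63) - 128 = -24 - 128 = -152)
l(M) = -12 + 3*(-152 + M)*(M + (1 + M)²) (l(M) = -12 + 3*((M + (1 + M)²)*(M - 152)) = -12 + 3*((M + (1 + M)²)*(-152 + M)) = -12 + 3*((-152 + M)*(M + (1 + M)²)) = -12 + 3*(-152 + M)*(M + (1 + M)²))
1/(V(-40) + l(f)) = 1/(187 + (-468 - 1365*245 - 447*245² + 3*245³)) = 1/(187 + (-468 - 334425 - 447*60025 + 3*14706125)) = 1/(187 + (-468 - 334425 - 26831175 + 44118375)) = 1/(187 + 16952307) = 1/16952494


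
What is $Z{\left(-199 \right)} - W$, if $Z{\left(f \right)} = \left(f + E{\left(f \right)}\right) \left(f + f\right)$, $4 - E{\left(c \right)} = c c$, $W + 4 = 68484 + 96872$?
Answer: $15673456$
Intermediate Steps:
$W = 165352$ ($W = -4 + \left(68484 + 96872\right) = -4 + 165356 = 165352$)
$E{\left(c \right)} = 4 - c^{2}$ ($E{\left(c \right)} = 4 - c c = 4 - c^{2}$)
$Z{\left(f \right)} = 2 f \left(4 + f - f^{2}\right)$ ($Z{\left(f \right)} = \left(f - \left(-4 + f^{2}\right)\right) \left(f + f\right) = \left(4 + f - f^{2}\right) 2 f = 2 f \left(4 + f - f^{2}\right)$)
$Z{\left(-199 \right)} - W = 2 \left(-199\right) \left(4 - 199 - \left(-199\right)^{2}\right) - 165352 = 2 \left(-199\right) \left(4 - 199 - 39601\right) - 165352 = 2 \left(-199\right) \left(-39796\right) - 165352 = 15838808 - 165352 = 15673456$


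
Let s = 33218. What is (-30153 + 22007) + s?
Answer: 25072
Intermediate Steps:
(-30153 + 22007) + s = (-30153 + 22007) + 33218 = -8146 + 33218 = 25072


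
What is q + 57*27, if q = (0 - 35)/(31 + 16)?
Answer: 72298/47 ≈ 1538.3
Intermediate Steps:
q = -35/47 ≈ -0.74468
q + 57*27 = -35/47 + 57*27 = -35/47 + 1539 = 72298/47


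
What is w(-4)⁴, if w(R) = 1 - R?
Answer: 625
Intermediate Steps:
w(-4)⁴ = (1 - 1*(-4))⁴ = (1 + 4)⁴ = 5⁴ = 625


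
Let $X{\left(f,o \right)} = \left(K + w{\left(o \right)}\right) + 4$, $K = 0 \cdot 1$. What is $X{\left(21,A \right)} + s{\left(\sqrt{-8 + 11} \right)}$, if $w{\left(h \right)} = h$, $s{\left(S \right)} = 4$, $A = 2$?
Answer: $10$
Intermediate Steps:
$K = 0$
$X{\left(f,o \right)} = 4 + o$ ($X{\left(f,o \right)} = \left(0 + o\right) + 4 = o + 4 = 4 + o$)
$X{\left(21,A \right)} + s{\left(\sqrt{-8 + 11} \right)} = \left(4 + 2\right) + 4 = 6 + 4 = 10$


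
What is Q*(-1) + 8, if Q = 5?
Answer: 3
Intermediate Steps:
Q*(-1) + 8 = 5*(-1) + 8 = -5 + 8 = 3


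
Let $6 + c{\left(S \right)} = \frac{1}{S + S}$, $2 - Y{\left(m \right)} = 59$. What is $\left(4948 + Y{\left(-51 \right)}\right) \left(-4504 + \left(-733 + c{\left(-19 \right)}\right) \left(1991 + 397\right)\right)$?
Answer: $- \frac{164419172098}{19} \approx -8.6536 \cdot 10^{9}$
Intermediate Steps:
$Y{\left(m \right)} = -57$ ($Y{\left(m \right)} = 2 - 59 = -57$)
$c{\left(S \right)} = -6 + \frac{1}{2 S}$ ($c{\left(S \right)} = -6 + \frac{1}{S + S} = -6 + \frac{1}{2 S}$)
$\left(4948 + Y{\left(-51 \right)}\right) \left(-4504 + \left(-733 + c{\left(-19 \right)}\right) \left(1991 + 397\right)\right) = \left(4948 - 57\right) \left(-4504 + \left(-733 - \left(6 - \frac{1}{2 \left(-19\right)}\right)\right) \left(1991 + 397\right)\right) = 4891 \left(-4504 + \left(-733 + \left(-6 + \frac{1}{2} \left(- \frac{1}{19}\right)\right)\right) 2388\right) = 4891 \left(-4504 + \left(-733 - \frac{229}{38}\right) 2388\right) = 4891 \left(-4504 - \frac{33531102}{19}\right) = 4891 \left(- \frac{33616678}{19}\right) = - \frac{164419172098}{19}$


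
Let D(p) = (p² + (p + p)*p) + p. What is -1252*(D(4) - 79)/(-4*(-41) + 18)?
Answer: 16902/91 ≈ 185.74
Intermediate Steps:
D(p) = p + 3*p² (D(p) = (p² + (2*p)*p) + p = (p² + 2*p²) + p = 3*p² + p = p + 3*p²)
-1252*(D(4) - 79)/(-4*(-41) + 18) = -1252*(4*(1 + 3*4) - 79)/(-4*(-41) + 18) = -1252*(4*(1 + 12) - 79)/(164 + 18) = -1252*(4*13 - 79)/182 = -1252*(52 - 79)/182 = -(-33804)/182 = -1252*(-27/182) = 16902/91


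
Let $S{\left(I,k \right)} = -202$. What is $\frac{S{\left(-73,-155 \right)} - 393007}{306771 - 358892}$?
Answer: $\frac{393209}{52121} \approx 7.5442$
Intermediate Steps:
$\frac{S{\left(-73,-155 \right)} - 393007}{306771 - 358892} = \frac{-202 - 393007}{306771 - 358892} = - \frac{393209}{-52121} = \left(-393209\right) \left(- \frac{1}{52121}\right) = \frac{393209}{52121}$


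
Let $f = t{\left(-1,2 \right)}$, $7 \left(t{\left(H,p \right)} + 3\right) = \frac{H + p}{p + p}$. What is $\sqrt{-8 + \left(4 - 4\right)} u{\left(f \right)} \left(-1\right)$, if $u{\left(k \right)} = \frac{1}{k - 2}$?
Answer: $\frac{56 i \sqrt{2}}{139} \approx 0.56976 i$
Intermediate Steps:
$t{\left(H,p \right)} = -3 + \frac{H + p}{14 p}$ ($t{\left(H,p \right)} = -3 + \frac{\left(H + p\right) \frac{1}{p + p}}{7} = -3 + \frac{\left(H + p\right) \frac{1}{2 p}}{7} = -3 + \frac{\frac{1}{2} \frac{1}{p} \left(H + p\right)}{7} = -3 + \frac{H + p}{14 p}$)
$f = - \frac{83}{28}$ ($f = \frac{-1 - 82}{14 \cdot 2} = \frac{1}{14} \cdot \frac{1}{2} \left(-1 - 82\right) = \frac{1}{14} \cdot \frac{1}{2} \left(-83\right) = - \frac{83}{28} \approx -2.9643$)
$u{\left(k \right)} = \frac{1}{-2 + k}$
$\sqrt{-8 + \left(4 - 4\right)} u{\left(f \right)} \left(-1\right) = \frac{\sqrt{-8 + \left(4 - 4\right)}}{-2 - \frac{83}{28}} \left(-1\right) = \frac{\sqrt{-8 + 0}}{- \frac{139}{28}} \left(-1\right) = \sqrt{-8} \left(- \frac{28}{139}\right) \left(-1\right) = 2 i \sqrt{2} \left(- \frac{28}{139}\right) \left(-1\right) = - \frac{56 i \sqrt{2}}{139} \left(-1\right) = \frac{56 i \sqrt{2}}{139}$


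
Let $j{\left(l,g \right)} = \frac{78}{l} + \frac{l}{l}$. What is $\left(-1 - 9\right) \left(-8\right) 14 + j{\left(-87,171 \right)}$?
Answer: $\frac{32483}{29} \approx 1120.1$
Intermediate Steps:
$j{\left(l,g \right)} = 1 + \frac{78}{l}$ ($j{\left(l,g \right)} = \frac{78}{l} + 1 = 1 + \frac{78}{l}$)
$\left(-1 - 9\right) \left(-8\right) 14 + j{\left(-87,171 \right)} = \left(-1 - 9\right) \left(-8\right) 14 + \frac{78 - 87}{-87} = \left(-10\right) \left(-8\right) 14 - - \frac{3}{29} = 80 \cdot 14 + \frac{3}{29} = 1120 + \frac{3}{29} = \frac{32483}{29}$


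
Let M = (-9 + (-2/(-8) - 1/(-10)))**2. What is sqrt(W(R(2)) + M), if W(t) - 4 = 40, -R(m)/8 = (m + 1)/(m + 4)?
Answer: 3*sqrt(5281)/20 ≈ 10.901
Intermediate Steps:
R(m) = -8*(1 + m)/(4 + m) (R(m) = -8*(m + 1)/(m + 4) = -8*(1 + m)/(4 + m))
W(t) = 44 (W(t) = 4 + 40 = 44)
M = 29929/400 (M = (-9 + (-2*(-1/8) - 1*(-1/10)))**2 = (-9 + (1/4 + 1/10))**2 = (-9 + 7/20)**2 = (-173/20)**2 = 29929/400 ≈ 74.823)
sqrt(W(R(2)) + M) = sqrt(44 + 29929/400) = sqrt(47529/400) = 3*sqrt(5281)/20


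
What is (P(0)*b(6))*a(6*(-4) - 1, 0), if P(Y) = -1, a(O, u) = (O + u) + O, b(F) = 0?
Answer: 0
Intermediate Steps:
a(O, u) = u + 2*O
(P(0)*b(6))*a(6*(-4) - 1, 0) = (-1*0)*(0 + 2*(6*(-4) - 1)) = 0*(0 + 2*(-24 - 1)) = 0*(0 + 2*(-25)) = 0*(0 - 50) = 0*(-50) = 0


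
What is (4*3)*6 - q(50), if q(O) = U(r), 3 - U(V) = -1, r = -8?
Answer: 68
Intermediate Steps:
U(V) = 4 (U(V) = 3 - 1*(-1) = 3 + 1 = 4)
q(O) = 4
(4*3)*6 - q(50) = (4*3)*6 - 1*4 = 12*6 - 4 = 72 - 4 = 68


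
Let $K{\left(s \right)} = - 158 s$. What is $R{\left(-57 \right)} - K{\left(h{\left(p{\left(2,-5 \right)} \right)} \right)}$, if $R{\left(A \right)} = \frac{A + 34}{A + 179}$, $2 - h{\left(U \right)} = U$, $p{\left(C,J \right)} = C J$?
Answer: $\frac{231289}{122} \approx 1895.8$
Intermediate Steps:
$h{\left(U \right)} = 2 - U$
$R{\left(A \right)} = \frac{34 + A}{179 + A}$
$R{\left(-57 \right)} - K{\left(h{\left(p{\left(2,-5 \right)} \right)} \right)} = \frac{34 - 57}{179 - 57} - - 158 \left(2 - 2 \left(-5\right)\right) = \frac{1}{122} \left(-23\right) - - 158 \left(2 - -10\right) = \frac{1}{122} \left(-23\right) - - 158 \left(2 + 10\right) = - \frac{23}{122} - \left(-158\right) 12 = - \frac{23}{122} - -1896 = - \frac{23}{122} + 1896 = \frac{231289}{122}$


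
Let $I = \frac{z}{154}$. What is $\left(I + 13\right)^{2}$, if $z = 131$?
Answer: $\frac{4549689}{23716} \approx 191.84$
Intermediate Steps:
$I = \frac{131}{154} \approx 0.85065$
$\left(I + 13\right)^{2} = \left(\frac{131}{154} + 13\right)^{2} = \left(\frac{2133}{154}\right)^{2} = \frac{4549689}{23716}$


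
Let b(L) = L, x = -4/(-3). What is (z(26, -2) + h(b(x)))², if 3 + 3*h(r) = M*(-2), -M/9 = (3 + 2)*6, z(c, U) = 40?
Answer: 47961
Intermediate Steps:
x = 4/3 (x = -4*(-⅓) = 4/3 ≈ 1.3333)
M = -270 (M = -9*(3 + 2)*6 = -45*6 = -9*30 = -270)
h(r) = 179 (h(r) = -1 + (-270*(-2))/3 = -1 + (⅓)*540 = -1 + 180 = 179)
(z(26, -2) + h(b(x)))² = (40 + 179)² = 219² = 47961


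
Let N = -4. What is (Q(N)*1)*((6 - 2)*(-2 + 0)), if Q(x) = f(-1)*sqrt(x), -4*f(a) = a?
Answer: -4*I ≈ -4.0*I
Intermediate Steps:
f(a) = -a/4
Q(x) = sqrt(x)/4 (Q(x) = (-1/4*(-1))*sqrt(x) = sqrt(x)/4)
(Q(N)*1)*((6 - 2)*(-2 + 0)) = ((sqrt(-4)/4)*1)*((6 - 2)*(-2 + 0)) = (((2*I)/4)*1)*((6 - 1*2)*(-2)) = ((I/2)*1)*((6 - 2)*(-2)) = (I/2)*(4*(-2)) = (I/2)*(-8) = -4*I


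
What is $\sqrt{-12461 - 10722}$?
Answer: $i \sqrt{23183} \approx 152.26 i$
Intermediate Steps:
$\sqrt{-12461 - 10722} = \sqrt{-23183} = i \sqrt{23183}$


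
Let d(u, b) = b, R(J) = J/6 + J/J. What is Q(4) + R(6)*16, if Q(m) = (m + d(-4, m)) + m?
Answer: 44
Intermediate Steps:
R(J) = 1 + J/6 (R(J) = J*(1/6) + 1 = J/6 + 1 = 1 + J/6)
Q(m) = 3*m (Q(m) = (m + m) + m = 2*m + m = 3*m)
Q(4) + R(6)*16 = 3*4 + (1 + (1/6)*6)*16 = 12 + (1 + 1)*16 = 12 + 2*16 = 12 + 32 = 44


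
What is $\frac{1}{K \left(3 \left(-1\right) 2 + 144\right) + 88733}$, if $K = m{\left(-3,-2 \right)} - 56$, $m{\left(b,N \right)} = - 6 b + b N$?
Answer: $\frac{1}{84317} \approx 1.186 \cdot 10^{-5}$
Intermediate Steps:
$m{\left(b,N \right)} = - 6 b + N b$
$K = -32$ ($K = - 3 \left(-6 - 2\right) - 56 = \left(-3\right) \left(-8\right) - 56 = 24 - 56 = -32$)
$\frac{1}{K \left(3 \left(-1\right) 2 + 144\right) + 88733} = \frac{1}{- 32 \left(3 \left(-1\right) 2 + 144\right) + 88733} = \frac{1}{- 32 \left(\left(-3\right) 2 + 144\right) + 88733} = \frac{1}{- 32 \left(-6 + 144\right) + 88733} = \frac{1}{\left(-32\right) 138 + 88733} = \frac{1}{-4416 + 88733} = \frac{1}{84317}$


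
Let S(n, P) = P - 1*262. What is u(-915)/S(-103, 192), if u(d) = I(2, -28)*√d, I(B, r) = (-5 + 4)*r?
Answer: -2*I*√915/5 ≈ -12.1*I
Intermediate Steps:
I(B, r) = -r
S(n, P) = -262 + P (S(n, P) = P - 262 = -262 + P)
u(d) = 28*√d (u(d) = (-1*(-28))*√d = 28*√d)
u(-915)/S(-103, 192) = (28*√(-915))/(-262 + 192) = (28*(I*√915))/(-70) = (28*I*√915)*(-1/70) = -2*I*√915/5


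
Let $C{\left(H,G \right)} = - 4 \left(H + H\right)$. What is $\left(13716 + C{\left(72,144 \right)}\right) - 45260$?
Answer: $-32120$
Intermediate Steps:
$C{\left(H,G \right)} = - 8 H$ ($C{\left(H,G \right)} = - 4 \cdot 2 H = - 8 H$)
$\left(13716 + C{\left(72,144 \right)}\right) - 45260 = \left(13716 - 576\right) - 45260 = 13140 - 45260 = -32120$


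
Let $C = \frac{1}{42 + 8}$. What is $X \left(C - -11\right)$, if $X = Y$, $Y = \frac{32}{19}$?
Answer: $\frac{464}{25} \approx 18.56$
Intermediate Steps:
$C = \frac{1}{50} \approx 0.02$
$Y = \frac{32}{19}$ ($Y = 32 \cdot \frac{1}{19} = \frac{32}{19} \approx 1.6842$)
$X = \frac{32}{19} \approx 1.6842$
$X \left(C - -11\right) = \frac{32 \left(\frac{1}{50} - -11\right)}{19} = \frac{32 \left(\frac{1}{50} + 11\right)}{19} = \frac{32}{19} \cdot \frac{551}{50} = \frac{464}{25}$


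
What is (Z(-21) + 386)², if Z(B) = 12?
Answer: 158404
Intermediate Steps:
(Z(-21) + 386)² = (12 + 386)² = 398² = 158404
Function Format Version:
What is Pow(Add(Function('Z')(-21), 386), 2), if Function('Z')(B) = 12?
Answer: 158404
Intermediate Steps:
Pow(Add(Function('Z')(-21), 386), 2) = Pow(Add(12, 386), 2) = Pow(398, 2) = 158404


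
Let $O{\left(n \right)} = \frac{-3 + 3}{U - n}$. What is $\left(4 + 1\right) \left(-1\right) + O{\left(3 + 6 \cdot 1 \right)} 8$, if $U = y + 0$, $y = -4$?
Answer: $-5$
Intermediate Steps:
$U = -4$ ($U = -4 + 0 = -4$)
$O{\left(n \right)} = 0$ ($O{\left(n \right)} = \frac{-3 + 3}{-4 - n} = \frac{0}{-4 - n} = 0$)
$\left(4 + 1\right) \left(-1\right) + O{\left(3 + 6 \cdot 1 \right)} 8 = \left(4 + 1\right) \left(-1\right) + 0 \cdot 8 = 5 \left(-1\right) + 0 = -5 + 0 = -5$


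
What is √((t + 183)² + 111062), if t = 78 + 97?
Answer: √239226 ≈ 489.11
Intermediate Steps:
t = 175
√((t + 183)² + 111062) = √((175 + 183)² + 111062) = √(358² + 111062) = √(128164 + 111062) = √239226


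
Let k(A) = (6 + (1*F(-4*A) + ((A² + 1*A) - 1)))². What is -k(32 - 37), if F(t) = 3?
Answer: -784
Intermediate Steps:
k(A) = (8 + A + A²)² (k(A) = (6 + (1*3 + ((A² + 1*A) - 1)))² = (6 + (3 + ((A² + A) - 1)))² = (6 + (3 + ((A + A²) - 1)))² = (6 + (3 + (-1 + A + A²)))² = (6 + (2 + A + A²))² = (8 + A + A²)²)
-k(32 - 37) = -(8 + (32 - 37) + (32 - 37)²)² = -(8 - 5 + (-5)²)² = -(8 - 5 + 25)² = -1*28² = -1*784 = -784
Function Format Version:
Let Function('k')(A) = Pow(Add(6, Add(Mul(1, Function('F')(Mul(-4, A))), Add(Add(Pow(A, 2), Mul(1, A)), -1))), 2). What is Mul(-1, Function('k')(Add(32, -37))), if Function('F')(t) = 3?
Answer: -784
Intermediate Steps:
Function('k')(A) = Pow(Add(8, A, Pow(A, 2)), 2) (Function('k')(A) = Pow(Add(6, Add(Mul(1, 3), Add(Add(Pow(A, 2), Mul(1, A)), -1))), 2) = Pow(Add(6, Add(3, Add(Add(Pow(A, 2), A), -1))), 2) = Pow(Add(6, Add(3, Add(Add(A, Pow(A, 2)), -1))), 2) = Pow(Add(6, Add(3, Add(-1, A, Pow(A, 2)))), 2) = Pow(Add(6, Add(2, A, Pow(A, 2))), 2) = Pow(Add(8, A, Pow(A, 2)), 2))
Mul(-1, Function('k')(Add(32, -37))) = Mul(-1, Pow(Add(8, Add(32, -37), Pow(Add(32, -37), 2)), 2)) = Mul(-1, Pow(Add(8, -5, Pow(-5, 2)), 2)) = Mul(-1, Pow(Add(8, -5, 25), 2)) = Mul(-1, Pow(28, 2)) = Mul(-1, 784) = -784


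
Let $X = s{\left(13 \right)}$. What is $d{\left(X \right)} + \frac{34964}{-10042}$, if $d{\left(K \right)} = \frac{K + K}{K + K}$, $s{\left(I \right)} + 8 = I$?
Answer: $- \frac{12461}{5021} \approx -2.4818$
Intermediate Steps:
$s{\left(I \right)} = -8 + I$
$X = 5$ ($X = -8 + 13 = 5$)
$d{\left(K \right)} = 1$ ($d{\left(K \right)} = \frac{2 K}{2 K} = 2 K \frac{1}{2 K} = 1$)
$d{\left(X \right)} + \frac{34964}{-10042} = 1 + \frac{34964}{-10042} = 1 + 34964 \left(- \frac{1}{10042}\right) = 1 - \frac{17482}{5021} = - \frac{12461}{5021}$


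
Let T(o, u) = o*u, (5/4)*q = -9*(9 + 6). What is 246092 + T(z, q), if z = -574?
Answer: 308084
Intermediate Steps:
q = -108 (q = 4*(-9*(9 + 6))/5 = 4*(-9*15)/5 = (⅘)*(-135) = -108)
246092 + T(z, q) = 246092 - 574*(-108) = 246092 + 61992 = 308084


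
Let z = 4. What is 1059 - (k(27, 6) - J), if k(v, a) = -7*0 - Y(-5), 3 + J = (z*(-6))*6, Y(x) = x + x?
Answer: 902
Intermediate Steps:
Y(x) = 2*x
J = -147 (J = -3 + (4*(-6))*6 = -3 - 24*6 = -3 - 144 = -147)
k(v, a) = 10 (k(v, a) = -7*0 - 2*(-5) = 0 - 1*(-10) = 0 + 10 = 10)
1059 - (k(27, 6) - J) = 1059 - (10 - 1*(-147)) = 1059 - (10 + 147) = 1059 - 1*157 = 1059 - 157 = 902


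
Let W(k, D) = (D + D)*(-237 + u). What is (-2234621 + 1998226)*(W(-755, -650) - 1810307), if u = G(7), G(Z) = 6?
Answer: 356958104765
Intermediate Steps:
u = 6
W(k, D) = -462*D (W(k, D) = (D + D)*(-237 + 6) = (2*D)*(-231) = -462*D)
(-2234621 + 1998226)*(W(-755, -650) - 1810307) = (-2234621 + 1998226)*(-462*(-650) - 1810307) = -236395*(300300 - 1810307) = -236395*(-1510007) = 356958104765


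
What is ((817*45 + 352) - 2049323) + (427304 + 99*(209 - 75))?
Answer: -1571636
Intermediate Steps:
((817*45 + 352) - 2049323) + (427304 + 99*(209 - 75)) = ((36765 + 352) - 2049323) + (427304 + 99*134) = (37117 - 2049323) + (427304 + 13266) = -2012206 + 440570 = -1571636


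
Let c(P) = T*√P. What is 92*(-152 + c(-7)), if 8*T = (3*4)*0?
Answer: -13984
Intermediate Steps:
T = 0 (T = ((3*4)*0)/8 = (12*0)/8 = (⅛)*0 = 0)
c(P) = 0 (c(P) = 0*√P = 0)
92*(-152 + c(-7)) = 92*(-152 + 0) = 92*(-152) = -13984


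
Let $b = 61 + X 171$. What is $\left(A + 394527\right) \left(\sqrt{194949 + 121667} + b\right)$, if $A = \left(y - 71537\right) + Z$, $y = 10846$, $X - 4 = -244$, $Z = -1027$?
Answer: $-13638180011 + 665618 \sqrt{79154} \approx -1.3451 \cdot 10^{10}$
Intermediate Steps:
$X = -240$ ($X = 4 - 244 = -240$)
$A = -61718$ ($A = \left(10846 - 71537\right) - 1027 = -60691 - 1027 = -61718$)
$b = -40979$ ($b = 61 - 41040 = -40979$)
$\left(A + 394527\right) \left(\sqrt{194949 + 121667} + b\right) = \left(-61718 + 394527\right) \left(\sqrt{194949 + 121667} - 40979\right) = 332809 \left(\sqrt{316616} - 40979\right) = 332809 \left(2 \sqrt{79154} - 40979\right) = 332809 \left(-40979 + 2 \sqrt{79154}\right) = -13638180011 + 665618 \sqrt{79154}$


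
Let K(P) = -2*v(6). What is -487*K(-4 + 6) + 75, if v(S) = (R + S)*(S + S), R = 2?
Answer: 93579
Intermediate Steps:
v(S) = 2*S*(2 + S) (v(S) = (2 + S)*(S + S) = (2 + S)*(2*S) = 2*S*(2 + S))
K(P) = -192 (K(P) = -4*6*(2 + 6) = -4*6*8 = -2*96 = -192)
-487*K(-4 + 6) + 75 = -487*(-192) + 75 = 93504 + 75 = 93579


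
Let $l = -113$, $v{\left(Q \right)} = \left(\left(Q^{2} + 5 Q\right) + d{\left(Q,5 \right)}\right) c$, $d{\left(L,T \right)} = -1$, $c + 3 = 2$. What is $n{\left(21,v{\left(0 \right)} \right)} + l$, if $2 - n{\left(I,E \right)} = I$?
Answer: $-132$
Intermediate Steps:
$c = -1$ ($c = -3 + 2 = -1$)
$v{\left(Q \right)} = 1 - Q^{2} - 5 Q$ ($v{\left(Q \right)} = \left(\left(Q^{2} + 5 Q\right) - 1\right) \left(-1\right) = \left(-1 + Q^{2} + 5 Q\right) \left(-1\right) = 1 - Q^{2} - 5 Q$)
$n{\left(I,E \right)} = 2 - I$
$n{\left(21,v{\left(0 \right)} \right)} + l = \left(2 - 21\right) - 113 = -19 - 113 = -132$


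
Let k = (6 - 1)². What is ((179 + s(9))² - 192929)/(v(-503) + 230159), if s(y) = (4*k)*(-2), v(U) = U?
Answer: -24061/28707 ≈ -0.83816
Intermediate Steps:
k = 25 (k = 5² = 25)
s(y) = -200 (s(y) = (4*25)*(-2) = 100*(-2) = -200)
((179 + s(9))² - 192929)/(v(-503) + 230159) = ((179 - 200)² - 192929)/(-503 + 230159) = ((-21)² - 192929)/229656 = (441 - 192929)*(1/229656) = -192488*1/229656 = -24061/28707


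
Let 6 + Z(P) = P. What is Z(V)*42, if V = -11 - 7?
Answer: -1008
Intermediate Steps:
V = -18
Z(P) = -6 + P
Z(V)*42 = (-6 - 18)*42 = -24*42 = -1008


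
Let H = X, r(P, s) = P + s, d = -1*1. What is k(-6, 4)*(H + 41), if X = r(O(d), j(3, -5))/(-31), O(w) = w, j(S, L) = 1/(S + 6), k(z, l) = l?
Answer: 45788/279 ≈ 164.11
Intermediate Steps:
j(S, L) = 1/(6 + S)
d = -1
X = 8/279 (X = (-1 + 1/(6 + 3))/(-31) = (-1 + 1/9)*(-1/31) = -8/9*(-1/31) = 8/279 ≈ 0.028674)
H = 8/279 ≈ 0.028674
k(-6, 4)*(H + 41) = 4*(8/279 + 41) = 4*(11447/279) = 45788/279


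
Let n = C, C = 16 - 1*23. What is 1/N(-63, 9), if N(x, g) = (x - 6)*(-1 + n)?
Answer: 1/552 ≈ 0.0018116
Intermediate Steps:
C = -7 (C = 16 - 23 = -7)
n = -7
N(x, g) = 48 - 8*x (N(x, g) = (x - 6)*(-1 - 7) = (-6 + x)*(-8) = 48 - 8*x)
1/N(-63, 9) = 1/(48 - 8*(-63)) = 1/(48 + 504) = 1/552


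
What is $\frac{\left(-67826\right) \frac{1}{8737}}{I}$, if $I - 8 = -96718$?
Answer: $\frac{33913}{422477635} \approx 8.0272 \cdot 10^{-5}$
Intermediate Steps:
$I = -96710$ ($I = 8 - 96718 = -96710$)
$\frac{\left(-67826\right) \frac{1}{8737}}{I} = \frac{\left(-67826\right) \frac{1}{8737}}{-96710} = \left(-67826\right) \frac{1}{8737} \left(- \frac{1}{96710}\right) = \left(- \frac{67826}{8737}\right) \left(- \frac{1}{96710}\right) = \frac{33913}{422477635}$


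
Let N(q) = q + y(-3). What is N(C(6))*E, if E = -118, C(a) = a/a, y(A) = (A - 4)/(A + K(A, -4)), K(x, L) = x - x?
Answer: -1180/3 ≈ -393.33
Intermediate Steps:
K(x, L) = 0
y(A) = (-4 + A)/A (y(A) = (A - 4)/(A + 0) = (-4 + A)/A)
C(a) = 1
N(q) = 7/3 + q (N(q) = q + (-4 - 3)/(-3) = q - 1/3*(-7) = q + 7/3 = 7/3 + q)
N(C(6))*E = (7/3 + 1)*(-118) = (10/3)*(-118) = -1180/3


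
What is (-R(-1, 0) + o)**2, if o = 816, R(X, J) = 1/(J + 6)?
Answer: 23961025/36 ≈ 6.6558e+5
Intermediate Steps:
R(X, J) = 1/(6 + J)
(-R(-1, 0) + o)**2 = (-1/(6 + 0) + 816)**2 = (-1/6 + 816)**2 = (4895/6)**2 = 23961025/36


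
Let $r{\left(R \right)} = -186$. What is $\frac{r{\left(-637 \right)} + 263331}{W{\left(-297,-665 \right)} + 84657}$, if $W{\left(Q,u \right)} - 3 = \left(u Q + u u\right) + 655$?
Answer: $\frac{52629}{145009} \approx 0.36294$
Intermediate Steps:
$W{\left(Q,u \right)} = 658 + u^{2} + Q u$ ($W{\left(Q,u \right)} = 3 + \left(\left(u Q + u u\right) + 655\right) = 3 + \left(\left(Q u + u^{2}\right) + 655\right) = 3 + \left(\left(u^{2} + Q u\right) + 655\right) = 3 + \left(655 + u^{2} + Q u\right) = 658 + u^{2} + Q u$)
$\frac{r{\left(-637 \right)} + 263331}{W{\left(-297,-665 \right)} + 84657} = \frac{-186 + 263331}{\left(658 + \left(-665\right)^{2} - -197505\right) + 84657} = \frac{263145}{\left(658 + 442225 + 197505\right) + 84657} = \frac{263145}{640388 + 84657} = \frac{263145}{725045} = 263145 \cdot \frac{1}{725045} = \frac{52629}{145009}$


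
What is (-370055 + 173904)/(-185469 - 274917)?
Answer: 196151/460386 ≈ 0.42606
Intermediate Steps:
(-370055 + 173904)/(-185469 - 274917) = -196151/(-460386) = -196151*(-1/460386) = 196151/460386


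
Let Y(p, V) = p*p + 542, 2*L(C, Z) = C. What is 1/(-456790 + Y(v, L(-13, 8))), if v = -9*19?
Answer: -1/427007 ≈ -2.3419e-6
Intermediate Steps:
L(C, Z) = C/2
v = -171
Y(p, V) = 542 + p² (Y(p, V) = p² + 542 = 542 + p²)
1/(-456790 + Y(v, L(-13, 8))) = 1/(-456790 + (542 + (-171)²)) = 1/(-456790 + (542 + 29241)) = 1/(-456790 + 29783) = 1/(-427007) = -1/427007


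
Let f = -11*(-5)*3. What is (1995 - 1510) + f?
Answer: 650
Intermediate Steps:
f = 165 (f = 55*3 = 165)
(1995 - 1510) + f = (1995 - 1510) + 165 = 485 + 165 = 650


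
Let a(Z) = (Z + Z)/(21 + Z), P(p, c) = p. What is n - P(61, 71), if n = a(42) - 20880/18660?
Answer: -56713/933 ≈ -60.786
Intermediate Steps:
a(Z) = 2*Z/(21 + Z) (a(Z) = (2*Z)/(21 + Z) = 2*Z/(21 + Z))
n = 200/933 (n = 2*42/(21 + 42) - 20880/18660 = 2*42/63 - 20880/18660 = 2*42*(1/63) - 1*348/311 = 4/3 - 348/311 = 200/933 ≈ 0.21436)
n - P(61, 71) = 200/933 - 1*61 = 200/933 - 61 = -56713/933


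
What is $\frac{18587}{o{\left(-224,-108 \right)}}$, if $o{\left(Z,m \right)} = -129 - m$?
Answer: $- \frac{18587}{21} \approx -885.1$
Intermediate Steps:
$\frac{18587}{o{\left(-224,-108 \right)}} = \frac{18587}{-129 - -108} = \frac{18587}{-129 + 108} = \frac{18587}{-21} = 18587 \left(- \frac{1}{21}\right) = - \frac{18587}{21}$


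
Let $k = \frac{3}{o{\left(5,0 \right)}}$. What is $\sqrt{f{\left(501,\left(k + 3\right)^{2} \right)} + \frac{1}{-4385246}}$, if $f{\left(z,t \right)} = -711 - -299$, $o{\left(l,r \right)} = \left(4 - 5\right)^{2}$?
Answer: $\frac{3 i \sqrt{880324176261982}}{4385246} \approx 20.298 i$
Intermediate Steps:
$o{\left(l,r \right)} = 1$ ($o{\left(l,r \right)} = \left(-1\right)^{2} = 1$)
$k = 3$ ($k = \frac{3}{1} = 3 \cdot 1 = 3$)
$f{\left(z,t \right)} = -412$ ($f{\left(z,t \right)} = -711 + 299 = -412$)
$\sqrt{f{\left(501,\left(k + 3\right)^{2} \right)} + \frac{1}{-4385246}} = \sqrt{-412 + \frac{1}{-4385246}} = \sqrt{-412 - \frac{1}{4385246}} = \sqrt{- \frac{1806721353}{4385246}} = \frac{3 i \sqrt{880324176261982}}{4385246}$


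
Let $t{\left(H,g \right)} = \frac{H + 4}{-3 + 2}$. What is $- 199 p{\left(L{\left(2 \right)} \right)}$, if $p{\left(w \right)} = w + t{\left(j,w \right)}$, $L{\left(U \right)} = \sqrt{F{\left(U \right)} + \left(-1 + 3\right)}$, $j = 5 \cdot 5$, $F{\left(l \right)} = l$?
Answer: $5373$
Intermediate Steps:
$j = 25$
$t{\left(H,g \right)} = -4 - H$ ($t{\left(H,g \right)} = \frac{4 + H}{-1} = \left(4 + H\right) \left(-1\right) = -4 - H$)
$L{\left(U \right)} = \sqrt{2 + U}$ ($L{\left(U \right)} = \sqrt{U + \left(-1 + 3\right)} = \sqrt{U + 2} = \sqrt{2 + U}$)
$p{\left(w \right)} = -29 + w$ ($p{\left(w \right)} = w - 29 = -29 + w$)
$- 199 p{\left(L{\left(2 \right)} \right)} = - 199 \left(-29 + \sqrt{2 + 2}\right) = - 199 \left(-29 + \sqrt{4}\right) = - 199 \left(-29 + 2\right) = \left(-199\right) \left(-27\right) = 5373$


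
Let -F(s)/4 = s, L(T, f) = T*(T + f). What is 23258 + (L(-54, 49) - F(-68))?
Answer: 23256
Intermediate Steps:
F(s) = -4*s
23258 + (L(-54, 49) - F(-68)) = 23258 + (-54*(-54 + 49) - (-4)*(-68)) = 23258 + (-54*(-5) - 1*272) = 23258 + (270 - 272) = 23258 - 2 = 23256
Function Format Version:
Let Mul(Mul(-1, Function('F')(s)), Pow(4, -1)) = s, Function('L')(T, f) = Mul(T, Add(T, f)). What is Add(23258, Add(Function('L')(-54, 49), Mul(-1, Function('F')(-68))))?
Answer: 23256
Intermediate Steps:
Function('F')(s) = Mul(-4, s)
Add(23258, Add(Function('L')(-54, 49), Mul(-1, Function('F')(-68)))) = Add(23258, Add(Mul(-54, Add(-54, 49)), Mul(-1, Mul(-4, -68)))) = Add(23258, Add(Mul(-54, -5), Mul(-1, 272))) = Add(23258, Add(270, -272)) = Add(23258, -2) = 23256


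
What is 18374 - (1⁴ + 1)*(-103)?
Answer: 18580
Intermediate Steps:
18374 - (1⁴ + 1)*(-103) = 18374 - (1 + 1)*(-103) = 18374 - 2*(-103) = 18374 - 1*(-206) = 18374 + 206 = 18580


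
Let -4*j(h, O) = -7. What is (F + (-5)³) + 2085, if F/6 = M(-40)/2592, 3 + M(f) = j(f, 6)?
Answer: 3386875/1728 ≈ 1960.0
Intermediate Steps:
j(h, O) = 7/4 (j(h, O) = -¼*(-7) = 7/4)
M(f) = -5/4 (M(f) = -3 + 7/4 = -5/4)
F = -5/1728 (F = 6*(-5/4/2592) = 6*(-5/4*1/2592) = 6*(-5/10368) = -5/1728 ≈ -0.0028935)
(F + (-5)³) + 2085 = (-5/1728 + (-5)³) + 2085 = (-5/1728 - 125) + 2085 = -216005/1728 + 2085 = 3386875/1728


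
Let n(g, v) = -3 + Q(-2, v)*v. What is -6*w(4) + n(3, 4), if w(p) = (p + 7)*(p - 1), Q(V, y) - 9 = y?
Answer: -149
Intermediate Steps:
Q(V, y) = 9 + y
w(p) = (-1 + p)*(7 + p) (w(p) = (7 + p)*(-1 + p) = (-1 + p)*(7 + p))
n(g, v) = -3 + v*(9 + v) (n(g, v) = -3 + (9 + v)*v = -3 + v*(9 + v))
-6*w(4) + n(3, 4) = -6*(-7 + 4² + 6*4) + (-3 + 4*(9 + 4)) = -6*(-7 + 16 + 24) + (-3 + 4*13) = -6*33 + (-3 + 52) = -198 + 49 = -149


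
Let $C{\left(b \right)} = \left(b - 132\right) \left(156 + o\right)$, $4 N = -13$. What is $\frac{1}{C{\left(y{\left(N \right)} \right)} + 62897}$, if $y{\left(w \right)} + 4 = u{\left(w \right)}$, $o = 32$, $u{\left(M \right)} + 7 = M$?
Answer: $\frac{1}{35402} \approx 2.8247 \cdot 10^{-5}$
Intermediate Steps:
$N = - \frac{13}{4}$ ($N = \frac{1}{4} \left(-13\right) = - \frac{13}{4} \approx -3.25$)
$u{\left(M \right)} = -7 + M$
$y{\left(w \right)} = -11 + w$ ($y{\left(w \right)} = -4 + \left(-7 + w\right) = -11 + w$)
$C{\left(b \right)} = -24816 + 188 b$ ($C{\left(b \right)} = \left(b - 132\right) \left(156 + 32\right) = \left(-132 + b\right) 188 = -24816 + 188 b$)
$\frac{1}{C{\left(y{\left(N \right)} \right)} + 62897} = \frac{1}{\left(-24816 + 188 \left(-11 - \frac{13}{4}\right)\right) + 62897} = \frac{1}{\left(-24816 + 188 \left(- \frac{57}{4}\right)\right) + 62897} = \frac{1}{\left(-24816 - 2679\right) + 62897} = \frac{1}{-27495 + 62897} = \frac{1}{35402}$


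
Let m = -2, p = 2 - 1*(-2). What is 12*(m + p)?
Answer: 24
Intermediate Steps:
p = 4 (p = 2 + 2 = 4)
12*(m + p) = 12*(-2 + 4) = 12*2 = 24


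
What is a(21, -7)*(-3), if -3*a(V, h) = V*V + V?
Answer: 462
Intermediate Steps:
a(V, h) = -V/3 - V**2/3 (a(V, h) = -(V*V + V)/3 = -(V**2 + V)/3 = -(V + V**2)/3 = -V/3 - V**2/3)
a(21, -7)*(-3) = -1/3*21*(1 + 21)*(-3) = -1/3*21*22*(-3) = -154*(-3) = 462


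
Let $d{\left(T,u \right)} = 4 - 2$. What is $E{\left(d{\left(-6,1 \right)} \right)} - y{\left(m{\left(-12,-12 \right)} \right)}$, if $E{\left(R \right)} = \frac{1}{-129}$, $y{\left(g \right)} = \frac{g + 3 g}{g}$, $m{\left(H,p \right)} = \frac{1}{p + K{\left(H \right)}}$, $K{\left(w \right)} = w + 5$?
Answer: $- \frac{517}{129} \approx -4.0078$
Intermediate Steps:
$d{\left(T,u \right)} = 2$
$K{\left(w \right)} = 5 + w$
$m{\left(H,p \right)} = \frac{1}{5 + H + p}$ ($m{\left(H,p \right)} = \frac{1}{p + \left(5 + H\right)} = \frac{1}{5 + H + p}$)
$y{\left(g \right)} = 4$ ($y{\left(g \right)} = \frac{4 g}{g} = 4$)
$E{\left(R \right)} = - \frac{1}{129}$
$E{\left(d{\left(-6,1 \right)} \right)} - y{\left(m{\left(-12,-12 \right)} \right)} = - \frac{1}{129} - 4 = - \frac{517}{129}$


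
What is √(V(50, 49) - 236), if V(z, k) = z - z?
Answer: 2*I*√59 ≈ 15.362*I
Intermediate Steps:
V(z, k) = 0
√(V(50, 49) - 236) = √(0 - 236) = √(-236) = 2*I*√59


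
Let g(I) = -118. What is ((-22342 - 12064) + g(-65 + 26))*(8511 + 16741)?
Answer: -871800048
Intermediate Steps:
((-22342 - 12064) + g(-65 + 26))*(8511 + 16741) = ((-22342 - 12064) - 118)*(8511 + 16741) = (-34406 - 118)*25252 = -34524*25252 = -871800048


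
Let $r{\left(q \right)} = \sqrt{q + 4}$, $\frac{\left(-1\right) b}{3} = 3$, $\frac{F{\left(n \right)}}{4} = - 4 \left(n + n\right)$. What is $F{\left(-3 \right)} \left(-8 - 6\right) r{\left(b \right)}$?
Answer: $- 1344 i \sqrt{5} \approx - 3005.3 i$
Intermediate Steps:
$F{\left(n \right)} = - 32 n$ ($F{\left(n \right)} = 4 \left(- 4 \left(n + n\right)\right) = 4 \left(- 4 \cdot 2 n\right) = 4 \left(- 8 n\right) = - 32 n$)
$b = -9$ ($b = \left(-3\right) 3 = -9$)
$r{\left(q \right)} = \sqrt{4 + q}$
$F{\left(-3 \right)} \left(-8 - 6\right) r{\left(b \right)} = \left(-32\right) \left(-3\right) \left(-8 - 6\right) \sqrt{4 - 9} = 96 \left(-14\right) \sqrt{-5} = - 1344 i \sqrt{5}$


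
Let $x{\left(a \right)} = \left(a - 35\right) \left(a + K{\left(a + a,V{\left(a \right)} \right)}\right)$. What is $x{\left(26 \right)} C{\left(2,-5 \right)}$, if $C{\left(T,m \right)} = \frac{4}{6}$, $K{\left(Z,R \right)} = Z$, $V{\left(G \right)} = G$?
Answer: $-468$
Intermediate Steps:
$C{\left(T,m \right)} = \frac{2}{3}$ ($C{\left(T,m \right)} = 4 \cdot \frac{1}{6} = \frac{2}{3}$)
$x{\left(a \right)} = 3 a \left(-35 + a\right)$ ($x{\left(a \right)} = \left(a - 35\right) \left(a + \left(a + a\right)\right) = \left(-35 + a\right) \left(a + 2 a\right) = \left(-35 + a\right) 3 a = 3 a \left(-35 + a\right)$)
$x{\left(26 \right)} C{\left(2,-5 \right)} = 3 \cdot 26 \left(-35 + 26\right) \frac{2}{3} = 3 \cdot 26 \left(-9\right) \frac{2}{3} = \left(-702\right) \frac{2}{3} = -468$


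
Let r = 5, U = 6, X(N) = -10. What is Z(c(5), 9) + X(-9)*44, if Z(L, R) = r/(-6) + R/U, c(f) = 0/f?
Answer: -1318/3 ≈ -439.33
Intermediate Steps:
c(f) = 0
Z(L, R) = -5/6 + R/6 (Z(L, R) = 5/(-6) + R/6 = 5*(-1/6) + R*(1/6) = -5/6 + R/6)
Z(c(5), 9) + X(-9)*44 = (-5/6 + (1/6)*9) - 10*44 = (-5/6 + 3/2) - 440 = 2/3 - 440 = -1318/3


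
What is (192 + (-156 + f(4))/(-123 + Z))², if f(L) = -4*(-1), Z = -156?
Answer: 2885838400/77841 ≈ 37074.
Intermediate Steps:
f(L) = 4
(192 + (-156 + f(4))/(-123 + Z))² = (192 + (-156 + 4)/(-123 - 156))² = (192 - 152/(-279))² = (192 - 152*(-1/279))² = (192 + 152/279)² = (53720/279)² = 2885838400/77841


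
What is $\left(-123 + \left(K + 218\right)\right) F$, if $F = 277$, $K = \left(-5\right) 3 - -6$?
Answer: $23822$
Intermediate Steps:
$K = -9$ ($K = -15 + 6 = -9$)
$\left(-123 + \left(K + 218\right)\right) F = \left(-123 + \left(-9 + 218\right)\right) 277 = \left(-123 + 209\right) 277 = 86 \cdot 277 = 23822$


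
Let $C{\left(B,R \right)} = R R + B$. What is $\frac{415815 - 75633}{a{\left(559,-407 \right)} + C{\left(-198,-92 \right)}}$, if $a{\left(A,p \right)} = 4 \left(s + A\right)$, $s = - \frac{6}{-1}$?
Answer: $\frac{170091}{5263} \approx 32.318$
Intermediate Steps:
$s = 6$ ($s = \left(-6\right) \left(-1\right) = 6$)
$a{\left(A,p \right)} = 24 + 4 A$ ($a{\left(A,p \right)} = 4 \left(6 + A\right) = 24 + 4 A$)
$C{\left(B,R \right)} = B + R^{2}$ ($C{\left(B,R \right)} = R^{2} + B = B + R^{2}$)
$\frac{415815 - 75633}{a{\left(559,-407 \right)} + C{\left(-198,-92 \right)}} = \frac{415815 - 75633}{\left(24 + 4 \cdot 559\right) - \left(198 - \left(-92\right)^{2}\right)} = \frac{340182}{\left(24 + 2236\right) + \left(-198 + 8464\right)} = \frac{340182}{2260 + 8266} = \frac{340182}{10526} = 340182 \cdot \frac{1}{10526} = \frac{170091}{5263}$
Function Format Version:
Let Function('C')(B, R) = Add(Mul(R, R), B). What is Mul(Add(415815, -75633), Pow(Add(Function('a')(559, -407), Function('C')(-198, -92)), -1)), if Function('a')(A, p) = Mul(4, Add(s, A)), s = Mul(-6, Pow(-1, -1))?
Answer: Rational(170091, 5263) ≈ 32.318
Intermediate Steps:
s = 6 (s = Mul(-6, -1) = 6)
Function('a')(A, p) = Add(24, Mul(4, A)) (Function('a')(A, p) = Mul(4, Add(6, A)) = Add(24, Mul(4, A)))
Function('C')(B, R) = Add(B, Pow(R, 2)) (Function('C')(B, R) = Add(Pow(R, 2), B) = Add(B, Pow(R, 2)))
Mul(Add(415815, -75633), Pow(Add(Function('a')(559, -407), Function('C')(-198, -92)), -1)) = Mul(Add(415815, -75633), Pow(Add(Add(24, Mul(4, 559)), Add(-198, Pow(-92, 2))), -1)) = Mul(340182, Pow(Add(Add(24, 2236), Add(-198, 8464)), -1)) = Mul(340182, Pow(Add(2260, 8266), -1)) = Mul(340182, Pow(10526, -1)) = Mul(340182, Rational(1, 10526)) = Rational(170091, 5263)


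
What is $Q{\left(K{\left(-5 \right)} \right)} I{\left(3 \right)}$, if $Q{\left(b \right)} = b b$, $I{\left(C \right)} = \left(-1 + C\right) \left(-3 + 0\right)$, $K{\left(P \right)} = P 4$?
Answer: $-2400$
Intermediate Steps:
$K{\left(P \right)} = 4 P$
$I{\left(C \right)} = 3 - 3 C$ ($I{\left(C \right)} = \left(-1 + C\right) \left(-3\right) = 3 - 3 C$)
$Q{\left(b \right)} = b^{2}$
$Q{\left(K{\left(-5 \right)} \right)} I{\left(3 \right)} = \left(4 \left(-5\right)\right)^{2} \left(3 - 9\right) = \left(-20\right)^{2} \left(3 - 9\right) = 400 \left(-6\right) = -2400$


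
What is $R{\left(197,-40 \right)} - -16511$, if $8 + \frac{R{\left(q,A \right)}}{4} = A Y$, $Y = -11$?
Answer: $18239$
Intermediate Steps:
$R{\left(q,A \right)} = -32 - 44 A$ ($R{\left(q,A \right)} = -32 + 4 A \left(-11\right) = -32 + 4 \left(- 11 A\right) = -32 - 44 A$)
$R{\left(197,-40 \right)} - -16511 = \left(-32 - -1760\right) - -16511 = \left(-32 + 1760\right) + 16511 = 1728 + 16511 = 18239$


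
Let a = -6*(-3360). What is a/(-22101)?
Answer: -6720/7367 ≈ -0.91218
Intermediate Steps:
a = 20160
a/(-22101) = 20160/(-22101) = 20160*(-1/22101) = -6720/7367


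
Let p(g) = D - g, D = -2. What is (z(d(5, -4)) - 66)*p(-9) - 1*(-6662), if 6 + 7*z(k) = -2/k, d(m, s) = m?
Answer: 30968/5 ≈ 6193.6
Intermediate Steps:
z(k) = -6/7 - 2/(7*k) (z(k) = -6/7 + (-2/k)/7 = -6/7 - 2/(7*k))
p(g) = -2 - g
(z(d(5, -4)) - 66)*p(-9) - 1*(-6662) = ((2/7)*(-1 - 3*5)/5 - 66)*(-2 - 1*(-9)) - 1*(-6662) = ((2/7)*(⅕)*(-1 - 15) - 66)*(-2 + 9) + 6662 = ((2/7)*(⅕)*(-16) - 66)*7 + 6662 = (-32/35 - 66)*7 + 6662 = -2342/35*7 + 6662 = -2342/5 + 6662 = 30968/5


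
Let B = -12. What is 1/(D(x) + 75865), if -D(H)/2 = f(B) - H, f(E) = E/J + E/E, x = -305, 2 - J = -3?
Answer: 5/376289 ≈ 1.3288e-5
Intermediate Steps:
J = 5 (J = 2 - 1*(-3) = 2 + 3 = 5)
f(E) = 1 + E/5 (f(E) = E/5 + E/E = E*(⅕) + 1 = E/5 + 1 = 1 + E/5)
D(H) = 14/5 + 2*H (D(H) = -2*((1 + (⅕)*(-12)) - H) = -2*((1 - 12/5) - H) = -2*(-7/5 - H) = 14/5 + 2*H)
1/(D(x) + 75865) = 1/((14/5 + 2*(-305)) + 75865) = 1/((14/5 - 610) + 75865) = 1/(-3036/5 + 75865) = 1/(376289/5) = 5/376289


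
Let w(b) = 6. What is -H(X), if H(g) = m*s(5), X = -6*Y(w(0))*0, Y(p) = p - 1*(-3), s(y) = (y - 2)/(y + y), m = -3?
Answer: 9/10 ≈ 0.90000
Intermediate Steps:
s(y) = (-2 + y)/(2*y) (s(y) = (-2 + y)/((2*y)) = (-2 + y)*(1/(2*y)) = (-2 + y)/(2*y))
Y(p) = 3 + p (Y(p) = p + 3 = 3 + p)
X = 0 (X = -6*(3 + 6)*0 = -6*9*0 = -54*0 = 0)
H(g) = -9/10 (H(g) = -3*(-2 + 5)/(2*5) = -3*3/(2*5) = -3*3/10 = -9/10)
-H(X) = -1*(-9/10) = 9/10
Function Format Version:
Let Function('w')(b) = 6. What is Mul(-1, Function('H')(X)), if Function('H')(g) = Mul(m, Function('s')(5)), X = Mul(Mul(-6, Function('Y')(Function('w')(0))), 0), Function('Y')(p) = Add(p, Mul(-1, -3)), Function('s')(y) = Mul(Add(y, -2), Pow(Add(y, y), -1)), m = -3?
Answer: Rational(9, 10) ≈ 0.90000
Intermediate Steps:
Function('s')(y) = Mul(Rational(1, 2), Pow(y, -1), Add(-2, y)) (Function('s')(y) = Mul(Add(-2, y), Pow(Mul(2, y), -1)) = Mul(Add(-2, y), Mul(Rational(1, 2), Pow(y, -1))) = Mul(Rational(1, 2), Pow(y, -1), Add(-2, y)))
Function('Y')(p) = Add(3, p) (Function('Y')(p) = Add(p, 3) = Add(3, p))
X = 0 (X = Mul(Mul(-6, Add(3, 6)), 0) = Mul(Mul(-6, 9), 0) = Mul(-54, 0) = 0)
Function('H')(g) = Rational(-9, 10) (Function('H')(g) = Mul(-3, Mul(Rational(1, 2), Pow(5, -1), Add(-2, 5))) = Mul(-3, Mul(Rational(1, 2), Rational(1, 5), 3)) = Mul(-3, Rational(3, 10)) = Rational(-9, 10))
Mul(-1, Function('H')(X)) = Mul(-1, Rational(-9, 10)) = Rational(9, 10)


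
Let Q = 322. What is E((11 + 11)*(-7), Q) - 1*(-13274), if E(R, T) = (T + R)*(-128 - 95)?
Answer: -24190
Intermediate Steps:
E(R, T) = -223*R - 223*T (E(R, T) = (R + T)*(-223) = -223*R - 223*T)
E((11 + 11)*(-7), Q) - 1*(-13274) = (-223*(11 + 11)*(-7) - 223*322) - 1*(-13274) = (-4906*(-7) - 71806) + 13274 = (-223*(-154) - 71806) + 13274 = (34342 - 71806) + 13274 = -37464 + 13274 = -24190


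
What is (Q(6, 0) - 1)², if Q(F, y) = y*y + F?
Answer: 25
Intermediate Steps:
Q(F, y) = F + y² (Q(F, y) = y² + F = F + y²)
(Q(6, 0) - 1)² = ((6 + 0²) - 1)² = ((6 + 0) - 1)² = (6 - 1)² = 5² = 25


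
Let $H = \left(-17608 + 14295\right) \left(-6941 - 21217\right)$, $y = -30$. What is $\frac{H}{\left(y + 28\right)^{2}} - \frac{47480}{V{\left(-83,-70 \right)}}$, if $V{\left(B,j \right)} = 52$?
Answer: $\frac{606344711}{26} \approx 2.3321 \cdot 10^{7}$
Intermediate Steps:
$H = 93287454$ ($H = \left(-3313\right) \left(-28158\right) = 93287454$)
$\frac{H}{\left(y + 28\right)^{2}} - \frac{47480}{V{\left(-83,-70 \right)}} = \frac{93287454}{\left(-30 + 28\right)^{2}} - \frac{47480}{52} = \frac{93287454}{\left(-2\right)^{2}} - \frac{11870}{13} = \frac{93287454}{4} - \frac{11870}{13} = 93287454 \cdot \frac{1}{4} - \frac{11870}{13} = \frac{46643727}{2} - \frac{11870}{13} = \frac{606344711}{26}$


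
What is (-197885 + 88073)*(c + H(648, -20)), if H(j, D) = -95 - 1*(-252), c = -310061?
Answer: 34031178048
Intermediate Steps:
H(j, D) = 157 (H(j, D) = -95 + 252 = 157)
(-197885 + 88073)*(c + H(648, -20)) = (-197885 + 88073)*(-310061 + 157) = -109812*(-309904) = 34031178048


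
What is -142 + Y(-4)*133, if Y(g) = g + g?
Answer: -1206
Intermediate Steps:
Y(g) = 2*g
-142 + Y(-4)*133 = -142 + (2*(-4))*133 = -142 - 8*133 = -142 - 1064 = -1206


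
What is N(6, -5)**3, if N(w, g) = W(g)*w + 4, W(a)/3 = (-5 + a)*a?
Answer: 738763264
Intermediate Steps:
W(a) = 3*a*(-5 + a) (W(a) = 3*((-5 + a)*a) = 3*(a*(-5 + a)) = 3*a*(-5 + a))
N(w, g) = 4 + 3*g*w*(-5 + g) (N(w, g) = (3*g*(-5 + g))*w + 4 = 3*g*w*(-5 + g) + 4 = 4 + 3*g*w*(-5 + g))
N(6, -5)**3 = (4 + 3*(-5)*6*(-5 - 5))**3 = (4 + 3*(-5)*6*(-10))**3 = (4 + 900)**3 = 904**3 = 738763264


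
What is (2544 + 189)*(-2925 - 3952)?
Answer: -18794841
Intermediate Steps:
(2544 + 189)*(-2925 - 3952) = 2733*(-6877) = -18794841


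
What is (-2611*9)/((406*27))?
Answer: -373/174 ≈ -2.1437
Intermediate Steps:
(-2611*9)/((406*27)) = -23499/10962 = -23499*1/10962 = -373/174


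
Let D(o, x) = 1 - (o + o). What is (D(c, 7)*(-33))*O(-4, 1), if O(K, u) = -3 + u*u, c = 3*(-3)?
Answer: 1254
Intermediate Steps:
c = -9
O(K, u) = -3 + u²
D(o, x) = 1 - 2*o
(D(c, 7)*(-33))*O(-4, 1) = ((1 - 2*(-9))*(-33))*(-3 + 1²) = ((1 + 18)*(-33))*(-3 + 1) = (19*(-33))*(-2) = -627*(-2) = 1254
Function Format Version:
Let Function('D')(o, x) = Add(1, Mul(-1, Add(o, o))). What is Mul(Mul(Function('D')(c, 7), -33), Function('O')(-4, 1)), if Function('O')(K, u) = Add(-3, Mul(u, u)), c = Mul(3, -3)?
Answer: 1254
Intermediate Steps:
c = -9
Function('O')(K, u) = Add(-3, Pow(u, 2))
Function('D')(o, x) = Add(1, Mul(-2, o)) (Function('D')(o, x) = Add(1, Mul(-1, Mul(2, o))) = Add(1, Mul(-2, o)))
Mul(Mul(Function('D')(c, 7), -33), Function('O')(-4, 1)) = Mul(Mul(Add(1, Mul(-2, -9)), -33), Add(-3, Pow(1, 2))) = Mul(Mul(Add(1, 18), -33), Add(-3, 1)) = Mul(Mul(19, -33), -2) = Mul(-627, -2) = 1254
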